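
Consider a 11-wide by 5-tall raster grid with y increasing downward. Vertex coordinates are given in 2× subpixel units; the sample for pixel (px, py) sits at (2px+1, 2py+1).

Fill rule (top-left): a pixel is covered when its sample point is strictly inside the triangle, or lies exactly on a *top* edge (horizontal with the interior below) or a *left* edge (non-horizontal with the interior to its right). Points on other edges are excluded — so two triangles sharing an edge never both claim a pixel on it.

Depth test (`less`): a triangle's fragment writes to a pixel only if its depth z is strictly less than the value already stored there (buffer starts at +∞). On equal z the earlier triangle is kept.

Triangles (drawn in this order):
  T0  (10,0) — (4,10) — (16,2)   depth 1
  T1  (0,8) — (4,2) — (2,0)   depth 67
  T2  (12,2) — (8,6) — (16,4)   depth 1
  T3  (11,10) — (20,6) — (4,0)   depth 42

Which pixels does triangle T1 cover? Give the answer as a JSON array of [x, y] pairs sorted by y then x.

T0:
  2·area = 72  (B↔C swapped to make it positive)
  edge (10, 0)→(16, 2): d=(6,2) right/bottom  bias=-1
  edge (16, 2)→(4, 10): d=(-12,8) right/bottom  bias=-1
  edge (4, 10)→(10, 0): d=(6,-10) top-left  bias=+0
    (5,0)@(11, 1): e=[4,52,16] → █
    (6,0)@(13, 1): e=[0,36,36] → ·  [on edge]
    (4,1)@(9, 3): e=[20,44,8] → █
    (6,1)@(13, 3): e=[12,12,48] → █
    (7,1)@(15, 3): e=[8,-4,68] → ·
    (9,1)@(19, 3): e=[0,-36,108] → ·  [on edge]
    (3,2)@(7, 5): e=[36,36,0] → █  [on edge]
    (6,2)@(13, 5): e=[24,-12,60] → ·
    (3,3)@(7, 7): e=[48,12,12] → █
    (4,3)@(9, 7): e=[44,-4,32] → ·
    (5,3)@(11, 7): e=[40,-20,52] → ·
    (2,4)@(5, 9): e=[64,4,4] → █
  covered (9 px):
    · · · · · █ · · · · ·
    · · · · █ █ █ · · · ·
    · · · █ █ █ · · · · ·
    · · · █ · · · · · · ·
    · · █ · · · · · · · ·
T1:
  2·area = 20  (B↔C swapped to make it positive)
  edge (0, 8)→(2, 0): d=(2,-8) top-left  bias=+0
  edge (2, 0)→(4, 2): d=(2,2) right/bottom  bias=-1
  edge (4, 2)→(0, 8): d=(-4,6) right/bottom  bias=-1
    (1,0)@(3, 1): e=[10,0,10] → ·  [on edge]
    (1,1)@(3, 3): e=[14,4,2] → █
    (2,1)@(5, 3): e=[30,0,-10] → ·  [on edge]
    (0,2)@(1, 5): e=[2,12,6] → █
    (1,2)@(3, 5): e=[18,8,-6] → ·
    (3,2)@(7, 5): e=[50,0,-30] → ·  [on edge]
    (0,3)@(1, 7): e=[6,16,-2] → ·
    (4,3)@(9, 7): e=[70,0,-50] → ·  [on edge]
    (5,4)@(11, 9): e=[90,0,-70] → ·  [on edge]
  covered (2 px):
    · · · · · · · · · · ·
    · █ · · · · · · · · ·
    █ · · · · · · · · · ·
    · · · · · · · · · · ·
    · · · · · · · · · · ·
T2:
  2·area = 24  (B↔C swapped to make it positive)
  edge (12, 2)→(16, 4): d=(4,2) right/bottom  bias=-1
  edge (16, 4)→(8, 6): d=(-8,2) right/bottom  bias=-1
  edge (8, 6)→(12, 2): d=(4,-4) top-left  bias=+0
    (6,0)@(13, 1): e=[-6,30,0] → ·  [on edge]
    (5,1)@(11, 3): e=[6,18,0] → █  [on edge]
    (6,1)@(13, 3): e=[2,14,8] → █
    (7,1)@(15, 3): e=[-2,10,16] → ·
    (4,2)@(9, 5): e=[18,6,0] → █  [on edge]
    (6,2)@(13, 5): e=[10,-2,16] → ·
    (3,3)@(7, 7): e=[30,-6,0] → ·  [on edge]
    (4,3)@(9, 7): e=[26,-10,8] → ·
    (5,3)@(11, 7): e=[22,-14,16] → ·
    (2,4)@(5, 9): e=[42,-18,0] → ·  [on edge]
  covered (4 px):
    · · · · · · · · · · ·
    · · · · · █ █ · · · ·
    · · · · █ █ · · · · ·
    · · · · · · · · · · ·
    · · · · · · · · · · ·
T3:
  2·area = 118  (B↔C swapped to make it positive)
  edge (11, 10)→(4, 0): d=(-7,-10) top-left  bias=+0
  edge (4, 0)→(20, 6): d=(16,6) right/bottom  bias=-1
  edge (20, 6)→(11, 10): d=(-9,4) right/bottom  bias=-1
    (2,0)@(5, 1): e=[3,10,105] → █
    (3,0)@(7, 1): e=[23,-2,97] → ·
    (2,1)@(5, 3): e=[-11,42,87] → ·
    (3,1)@(7, 3): e=[9,30,79] → █
    (4,1)@(9, 3): e=[29,18,71] → █
    (5,1)@(11, 3): e=[49,6,63] → █
    (6,1)@(13, 3): e=[69,-6,55] → ·
    (3,2)@(7, 5): e=[-5,62,61] → ·
    (4,2)@(9, 5): e=[15,50,53] → █
    (6,2)@(13, 5): e=[55,26,37] → █
    (7,2)@(15, 5): e=[75,14,29] → █
    (8,2)@(17, 5): e=[95,2,21] → █
  covered (16 px):
    · · █ · · · · · · · ·
    · · · █ █ █ · · · · ·
    · · · · █ █ █ █ █ · ·
    · · · · █ █ █ █ █ · ·
    · · · · · █ █ · · · ·

Answer: [[1,1],[0,2]]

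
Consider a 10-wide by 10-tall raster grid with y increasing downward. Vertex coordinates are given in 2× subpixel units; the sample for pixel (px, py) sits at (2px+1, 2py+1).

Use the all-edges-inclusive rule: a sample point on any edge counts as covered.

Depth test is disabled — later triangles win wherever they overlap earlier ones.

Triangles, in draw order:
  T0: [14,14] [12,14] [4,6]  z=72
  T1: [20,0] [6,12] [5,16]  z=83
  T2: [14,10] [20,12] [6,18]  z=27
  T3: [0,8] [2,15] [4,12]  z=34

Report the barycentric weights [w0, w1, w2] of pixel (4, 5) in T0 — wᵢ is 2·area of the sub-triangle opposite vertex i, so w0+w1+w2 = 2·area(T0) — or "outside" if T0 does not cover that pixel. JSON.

T0:
  2·area = 16
  edge (14, 14)→(12, 14): d=(-2,0) inclusive
  edge (12, 14)→(4, 6): d=(-8,-8) inclusive
  edge (4, 6)→(14, 14): d=(10,8) inclusive
    (0,1)@(1, 3): e=[22,0,-6] → ·  [on edge]
    (1,2)@(3, 5): e=[18,0,-2] → ·  [on edge]
    (2,3)@(5, 7): e=[14,0,2] → #  [on edge]
    (3,3)@(7, 7): e=[14,16,-14] → ·
    (2,4)@(5, 9): e=[10,-16,22] → ·
    (3,4)@(7, 9): e=[10,0,6] → #  [on edge]
    (4,4)@(9, 9): e=[10,16,-10] → ·
    (3,5)@(7, 11): e=[6,-16,26] → ·
    (4,5)@(9, 11): e=[6,0,10] → #  [on edge]
    (5,5)@(11, 11): e=[6,16,-6] → ·
    (4,6)@(9, 13): e=[2,-16,30] → ·
    (5,6)@(11, 13): e=[2,0,14] → #  [on edge]
    (6,7)@(13, 15): e=[-2,0,18] → ·  [on edge]
    (7,8)@(15, 17): e=[-6,0,22] → ·  [on edge]
    (8,9)@(17, 19): e=[-10,0,26] → ·  [on edge]
  covered (4 px):
    · · · · · · · · · ·
    · · · · · · · · · ·
    · · · · · · · · · ·
    · · # · · · · · · ·
    · · · # · · · · · ·
    · · · · # · · · · ·
    · · · · · # · · · ·
    · · · · · · · · · ·
    · · · · · · · · · ·
    · · · · · · · · · ·
T1:
  2·area = 44  (B↔C swapped to make it positive)
  edge (20, 0)→(5, 16): d=(-15,16) inclusive
  edge (5, 16)→(6, 12): d=(1,-4) inclusive
  edge (6, 12)→(20, 0): d=(14,-12) inclusive
    (9,0)@(19, 1): e=[1,41,2] → #
    (8,1)@(17, 3): e=[3,35,6] → #
    (9,1)@(19, 3): e=[-29,43,30] → ·
    (7,2)@(15, 5): e=[5,29,10] → #
    (8,2)@(17, 5): e=[-27,37,34] → ·
    (6,3)@(13, 7): e=[7,23,14] → #
    (7,3)@(15, 7): e=[-25,31,38] → ·
    (5,4)@(11, 9): e=[9,17,18] → #
    (6,4)@(13, 9): e=[-23,25,42] → ·
    (4,5)@(9, 11): e=[11,11,22] → #
    (5,5)@(11, 11): e=[-21,19,46] → ·
    (3,6)@(7, 13): e=[13,5,26] → #
  covered (7 px):
    · · · · · · · · · #
    · · · · · · · · # ·
    · · · · · · · # · ·
    · · · · · · # · · ·
    · · · · · # · · · ·
    · · · · # · · · · ·
    · · · # · · · · · ·
    · · · · · · · · · ·
    · · · · · · · · · ·
    · · · · · · · · · ·
T2:
  2·area = 64
  edge (14, 10)→(20, 12): d=(6,2) inclusive
  edge (20, 12)→(6, 18): d=(-14,6) inclusive
  edge (6, 18)→(14, 10): d=(8,-8) inclusive
    (9,2)@(19, 5): e=[-40,104,0] → ·  [on edge]
    (2,3)@(5, 7): e=[0,160,-96] → ·  [on edge]
    (8,3)@(17, 7): e=[-24,88,0] → ·  [on edge]
    (5,4)@(11, 9): e=[0,96,-32] → ·  [on edge]
    (7,4)@(15, 9): e=[-8,72,0] → ·  [on edge]
    (6,5)@(13, 11): e=[8,56,0] → #  [on edge]
    (7,5)@(15, 11): e=[4,44,16] → #
    (8,5)@(17, 11): e=[0,32,32] → #  [on edge]
    (9,5)@(19, 11): e=[-4,20,48] → ·
    (5,6)@(11, 13): e=[24,40,0] → #  [on edge]
    (9,6)@(19, 13): e=[8,-8,64] → ·
    (4,7)@(9, 15): e=[40,24,0] → #  [on edge]
    (6,7)@(13, 15): e=[32,0,32] → #  [on edge]
    (3,8)@(7, 17): e=[56,8,0] → #  [on edge]
    (2,9)@(5, 19): e=[72,-8,0] → ·  [on edge]
  covered (11 px):
    · · · · · · · · · ·
    · · · · · · · · · ·
    · · · · · · · · · ·
    · · · · · · · · · ·
    · · · · · · · · · ·
    · · · · · · # # # ·
    · · · · · # # # # ·
    · · · · # # # · · ·
    · · · # · · · · · ·
    · · · · · · · · · ·
T3:
  2·area = 20  (B↔C swapped to make it positive)
  edge (0, 8)→(4, 12): d=(4,4) inclusive
  edge (4, 12)→(2, 15): d=(-2,3) inclusive
  edge (2, 15)→(0, 8): d=(-2,-7) inclusive
    (0,4)@(1, 9): e=[0,15,5] → #  [on edge]
    (1,4)@(3, 9): e=[-8,9,19] → ·
    (0,5)@(1, 11): e=[8,11,1] → #
    (1,5)@(3, 11): e=[0,5,15] → #  [on edge]
    (2,5)@(5, 11): e=[-8,-1,29] → ·
    (0,6)@(1, 13): e=[16,7,-3] → ·
    (1,6)@(3, 13): e=[8,1,11] → #
    (2,6)@(5, 13): e=[0,-5,25] → ·  [on edge]
    (1,7)@(3, 15): e=[16,-3,7] → ·
    (3,7)@(7, 15): e=[0,-15,35] → ·  [on edge]
    (4,8)@(9, 17): e=[0,-25,45] → ·  [on edge]
    (5,9)@(11, 19): e=[0,-35,55] → ·  [on edge]
  covered (4 px):
    · · · · · · · · · ·
    · · · · · · · · · ·
    · · · · · · · · · ·
    · · · · · · · · · ·
    # · · · · · · · · ·
    # # · · · · · · · ·
    · # · · · · · · · ·
    · · · · · · · · · ·
    · · · · · · · · · ·
    · · · · · · · · · ·

Answer: [0,10,6]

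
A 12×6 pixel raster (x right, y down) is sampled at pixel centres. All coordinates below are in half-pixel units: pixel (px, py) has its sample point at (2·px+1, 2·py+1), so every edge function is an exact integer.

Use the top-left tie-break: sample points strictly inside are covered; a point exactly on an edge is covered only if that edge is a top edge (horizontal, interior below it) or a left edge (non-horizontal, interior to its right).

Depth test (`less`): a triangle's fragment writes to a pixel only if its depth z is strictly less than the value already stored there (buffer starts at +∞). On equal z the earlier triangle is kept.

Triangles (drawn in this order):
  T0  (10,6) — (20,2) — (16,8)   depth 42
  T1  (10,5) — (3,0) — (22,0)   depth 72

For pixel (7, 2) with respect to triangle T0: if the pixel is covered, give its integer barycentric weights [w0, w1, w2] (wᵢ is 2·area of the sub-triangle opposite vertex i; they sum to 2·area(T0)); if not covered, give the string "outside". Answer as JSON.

T0:
  2·area = 44
  edge (10, 6)→(20, 2): d=(10,-4) top-left  bias=+0
  edge (20, 2)→(16, 8): d=(-4,6) right/bottom  bias=-1
  edge (16, 8)→(10, 6): d=(-6,-2) top-left  bias=+0
    (0,1)@(1, 3): e=[-66,110,0] → ·  [on edge]
    (9,1)@(19, 3): e=[6,2,36] → █
    (10,1)@(21, 3): e=[14,-10,40] → ·
    (3,2)@(7, 5): e=[-22,66,0] → ·  [on edge]
    (6,2)@(13, 5): e=[2,30,12] → █
    (7,2)@(15, 5): e=[10,18,16] → █
    (8,2)@(17, 5): e=[18,6,20] → █
    (9,2)@(19, 5): e=[26,-6,24] → ·
    (6,3)@(13, 7): e=[22,22,0] → █  [on edge]
    (8,3)@(17, 7): e=[38,-2,8] → ·
    (6,4)@(13, 9): e=[42,14,-12] → ·
    (7,4)@(15, 9): e=[50,2,-8] → ·
    (9,4)@(19, 9): e=[66,-22,0] → ·  [on edge]
  covered (6 px):
    · · · · · · · · · · · ·
    · · · · · · · · · █ · ·
    · · · · · · █ █ █ · · ·
    · · · · · · █ █ · · · ·
    · · · · · · · · · · · ·
    · · · · · · · · · · · ·
T1:
  2·area = 95
  edge (10, 5)→(3, 0): d=(-7,-5) top-left  bias=+0
  edge (3, 0)→(22, 0): d=(19,0) top-left  bias=+0
  edge (22, 0)→(10, 5): d=(-12,5) right/bottom  bias=-1
    (2,0)@(5, 1): e=[3,19,73] → █
    (3,0)@(7, 1): e=[13,19,63] → █
    (4,0)@(9, 1): e=[23,19,53] → █
    (5,0)@(11, 1): e=[33,19,43] → █
    (6,0)@(13, 1): e=[43,19,33] → █
    (7,0)@(15, 1): e=[53,19,23] → █
    (8,0)@(17, 1): e=[63,19,13] → █
    (9,0)@(19, 1): e=[73,19,3] → █
    (10,0)@(21, 1): e=[83,19,-7] → ·
    (2,1)@(5, 3): e=[-11,57,49] → ·
    (3,1)@(7, 3): e=[-1,57,39] → ·
    (4,1)@(9, 3): e=[9,57,29] → █
  covered (11 px):
    · · █ █ █ █ █ █ █ █ · ·
    · · · · █ █ █ · · · · ·
    · · · · · · · · · · · ·
    · · · · · · · · · · · ·
    · · · · · · · · · · · ·
    · · · · · · · · · · · ·

Answer: [18,16,10]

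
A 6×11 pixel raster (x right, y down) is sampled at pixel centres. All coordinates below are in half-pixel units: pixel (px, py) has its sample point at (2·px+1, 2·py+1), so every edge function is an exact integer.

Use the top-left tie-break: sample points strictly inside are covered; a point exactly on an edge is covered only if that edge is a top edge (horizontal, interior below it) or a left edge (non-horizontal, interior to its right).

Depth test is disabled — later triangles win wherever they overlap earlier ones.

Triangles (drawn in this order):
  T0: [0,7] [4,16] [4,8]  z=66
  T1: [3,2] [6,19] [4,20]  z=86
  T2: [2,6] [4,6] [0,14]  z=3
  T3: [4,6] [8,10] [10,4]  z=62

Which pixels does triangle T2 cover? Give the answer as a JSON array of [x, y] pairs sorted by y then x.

T0:
  2·area = 32  (B↔C swapped to make it positive)
  edge (0, 7)→(4, 8): d=(4,1) right/bottom  bias=-1
  edge (4, 8)→(4, 16): d=(0,8) right/bottom  bias=-1
  edge (4, 16)→(0, 7): d=(-4,-9) top-left  bias=+0
    (0,4)@(1, 9): e=[7,24,1] → #
    (1,4)@(3, 9): e=[5,8,19] → #
    (2,4)@(5, 9): e=[3,-8,37] → ·
    (0,5)@(1, 11): e=[15,24,-7] → ·
    (1,5)@(3, 11): e=[13,8,11] → #
    (2,5)@(5, 11): e=[11,-8,29] → ·
    (1,6)@(3, 13): e=[21,8,3] → #
    (2,6)@(5, 13): e=[19,-8,21] → ·
    (1,7)@(3, 15): e=[29,8,-5] → ·
  covered (4 px):
    · · · · · ·
    · · · · · ·
    · · · · · ·
    · · · · · ·
    # # · · · ·
    · # · · · ·
    · # · · · ·
    · · · · · ·
    · · · · · ·
    · · · · · ·
    · · · · · ·
T1:
  2·area = 37
  edge (3, 2)→(6, 19): d=(3,17) right/bottom  bias=-1
  edge (6, 19)→(4, 20): d=(-2,1) right/bottom  bias=-1
  edge (4, 20)→(3, 2): d=(-1,-18) top-left  bias=+0
    (2,7)@(5, 15): e=[5,9,23] → #
    (3,7)@(7, 15): e=[-29,7,59] → ·
    (2,8)@(5, 17): e=[11,5,21] → #
    (3,8)@(7, 17): e=[-23,3,57] → ·
    (2,9)@(5, 19): e=[17,1,19] → #
    (3,9)@(7, 19): e=[-17,-1,55] → ·
    (2,10)@(5, 21): e=[23,-3,17] → ·
  covered (3 px):
    · · · · · ·
    · · · · · ·
    · · · · · ·
    · · · · · ·
    · · · · · ·
    · · · · · ·
    · · · · · ·
    · · # · · ·
    · · # · · ·
    · · # · · ·
    · · · · · ·
T2:
  2·area = 16
  edge (2, 6)→(4, 6): d=(2,0) top-left  bias=+0
  edge (4, 6)→(0, 14): d=(-4,8) right/bottom  bias=-1
  edge (0, 14)→(2, 6): d=(2,-8) top-left  bias=+0
    (1,3)@(3, 7): e=[2,4,10] → #
    (2,3)@(5, 7): e=[2,-12,26] → ·
    (1,4)@(3, 9): e=[6,-4,14] → ·
    (0,5)@(1, 11): e=[10,4,2] → #
    (1,5)@(3, 11): e=[10,-12,18] → ·
    (0,6)@(1, 13): e=[14,-4,6] → ·
  covered (2 px):
    · · · · · ·
    · · · · · ·
    · · · · · ·
    · # · · · ·
    · · · · · ·
    # · · · · ·
    · · · · · ·
    · · · · · ·
    · · · · · ·
    · · · · · ·
    · · · · · ·
T3:
  2·area = 32  (B↔C swapped to make it positive)
  edge (4, 6)→(10, 4): d=(6,-2) top-left  bias=+0
  edge (10, 4)→(8, 10): d=(-2,6) right/bottom  bias=-1
  edge (8, 10)→(4, 6): d=(-4,-4) top-left  bias=+0
    (5,0)@(11, 1): e=[-16,0,48] → ·  [on edge]
    (0,1)@(1, 3): e=[-24,56,0] → ·  [on edge]
    (1,2)@(3, 5): e=[-8,40,0] → ·  [on edge]
    (3,2)@(7, 5): e=[0,16,16] → #  [on edge]
    (4,2)@(9, 5): e=[4,4,24] → #
    (5,2)@(11, 5): e=[8,-8,32] → ·
    (0,3)@(1, 7): e=[0,48,-16] → ·  [on edge]
    (2,3)@(5, 7): e=[8,24,0] → #  [on edge]
    (4,3)@(9, 7): e=[16,0,16] → ·  [on edge]
    (2,4)@(5, 9): e=[20,20,-8] → ·
    (3,4)@(7, 9): e=[24,8,0] → #  [on edge]
    (4,4)@(9, 9): e=[28,-4,8] → ·
    (4,5)@(9, 11): e=[40,-8,0] → ·  [on edge]
    (3,6)@(7, 13): e=[48,0,-16] → ·  [on edge]
    (5,6)@(11, 13): e=[56,-24,0] → ·  [on edge]
    (2,9)@(5, 19): e=[80,0,-48] → ·  [on edge]
  covered (5 px):
    · · · · · ·
    · · · · · ·
    · · · # # ·
    · · # # · ·
    · · · # · ·
    · · · · · ·
    · · · · · ·
    · · · · · ·
    · · · · · ·
    · · · · · ·
    · · · · · ·

Final: [[1,3],[0,5]]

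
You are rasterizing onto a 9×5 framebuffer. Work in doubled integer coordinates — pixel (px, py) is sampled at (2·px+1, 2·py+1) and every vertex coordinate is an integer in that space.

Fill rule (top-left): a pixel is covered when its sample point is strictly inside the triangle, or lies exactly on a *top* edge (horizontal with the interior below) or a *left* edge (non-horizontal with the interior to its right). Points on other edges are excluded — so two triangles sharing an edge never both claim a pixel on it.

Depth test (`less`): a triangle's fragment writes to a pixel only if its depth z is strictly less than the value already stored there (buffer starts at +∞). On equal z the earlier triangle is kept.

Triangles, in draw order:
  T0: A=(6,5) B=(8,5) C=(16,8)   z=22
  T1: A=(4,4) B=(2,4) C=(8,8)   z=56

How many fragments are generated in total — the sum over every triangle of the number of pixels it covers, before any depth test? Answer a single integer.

T0:
  2·area = 6
  edge (6, 5)→(8, 5): d=(2,0) top-left  bias=+0
  edge (8, 5)→(16, 8): d=(8,3) right/bottom  bias=-1
  edge (16, 8)→(6, 5): d=(-10,-3) top-left  bias=+0
    (0,2)@(1, 5): e=[0,21,-15] → .  [on edge]
    (1,2)@(3, 5): e=[0,15,-9] → .  [on edge]
    (2,2)@(5, 5): e=[0,9,-3] → .  [on edge]
    (3,2)@(7, 5): e=[0,3,3] → X  [on edge]
    (4,2)@(9, 5): e=[0,-3,9] → .  [on edge]
    (5,2)@(11, 5): e=[0,-9,15] → .  [on edge]
    (6,2)@(13, 5): e=[0,-15,21] → .  [on edge]
    (7,2)@(15, 5): e=[0,-21,27] → .  [on edge]
    (8,2)@(17, 5): e=[0,-27,33] → .  [on edge]
    (3,3)@(7, 7): e=[4,19,-17] → .
    (6,3)@(13, 7): e=[4,1,1] → X
    (7,3)@(15, 7): e=[4,-5,7] → .
  covered (2 px):
    . . . . . . . . .
    . . . . . . . . .
    . . . X . . . . .
    . . . . . . X . .
    . . . . . . . . .
T1:
  2·area = 8  (B↔C swapped to make it positive)
  edge (4, 4)→(8, 8): d=(4,4) right/bottom  bias=-1
  edge (8, 8)→(2, 4): d=(-6,-4) top-left  bias=+0
  edge (2, 4)→(4, 4): d=(2,0) top-left  bias=+0
    (0,0)@(1, 1): e=[0,14,-6] → .  [on edge]
    (1,1)@(3, 3): e=[0,10,-2] → .  [on edge]
    (2,2)@(5, 5): e=[0,6,2] → .  [on edge]
    (3,3)@(7, 7): e=[0,2,6] → .  [on edge]
    (4,4)@(9, 9): e=[0,-2,10] → .  [on edge]
  covered (0 px):
    . . . . . . . . .
    . . . . . . . . .
    . . . . . . . . .
    . . . . . . . . .
    . . . . . . . . .

Result: 2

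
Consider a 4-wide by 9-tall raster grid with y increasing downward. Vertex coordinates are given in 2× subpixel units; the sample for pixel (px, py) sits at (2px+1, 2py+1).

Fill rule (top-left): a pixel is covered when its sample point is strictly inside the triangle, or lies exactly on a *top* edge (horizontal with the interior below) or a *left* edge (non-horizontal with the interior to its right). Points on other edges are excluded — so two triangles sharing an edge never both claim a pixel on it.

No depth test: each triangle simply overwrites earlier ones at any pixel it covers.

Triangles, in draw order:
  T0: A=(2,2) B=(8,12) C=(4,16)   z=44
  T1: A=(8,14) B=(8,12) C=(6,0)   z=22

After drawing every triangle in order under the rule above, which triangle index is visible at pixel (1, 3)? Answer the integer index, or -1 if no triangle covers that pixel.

T0:
  2·area = 64
  edge (2, 2)→(8, 12): d=(6,10) right/bottom  bias=-1
  edge (8, 12)→(4, 16): d=(-4,4) right/bottom  bias=-1
  edge (4, 16)→(2, 2): d=(-2,-14) top-left  bias=+0
    (1,2)@(3, 5): e=[8,48,8] → #
    (2,2)@(5, 5): e=[-12,40,36] → ·
    (1,3)@(3, 7): e=[20,40,4] → #
    (2,3)@(5, 7): e=[0,32,32] → ·  [on edge]
    (1,4)@(3, 9): e=[32,32,0] → #  [on edge]
    (2,4)@(5, 9): e=[12,24,28] → #
    (3,4)@(7, 9): e=[-8,16,56] → ·
    (1,5)@(3, 11): e=[44,24,-4] → ·
    (2,5)@(5, 11): e=[24,16,24] → #
    (3,5)@(7, 11): e=[4,8,52] → #
    (2,6)@(5, 13): e=[36,8,20] → #
    (3,6)@(7, 13): e=[16,0,48] → ·  [on edge]
    (2,7)@(5, 15): e=[48,0,16] → ·  [on edge]
    (1,8)@(3, 17): e=[80,0,-16] → ·  [on edge]
  covered (7 px):
    · · · ·
    · · · ·
    · # · ·
    · # · ·
    · # # ·
    · · # #
    · · # ·
    · · · ·
    · · · ·
T1:
  2·area = 4  (B↔C swapped to make it positive)
  edge (8, 14)→(6, 0): d=(-2,-14) top-left  bias=+0
  edge (6, 0)→(8, 12): d=(2,12) right/bottom  bias=-1
  edge (8, 12)→(8, 14): d=(0,2) right/bottom  bias=-1
    (3,3)@(7, 7): e=[0,2,2] → #  [on edge]
    (3,4)@(7, 9): e=[-4,6,2] → ·
  covered (1 px):
    · · · ·
    · · · ·
    · · · ·
    · · · #
    · · · ·
    · · · ·
    · · · ·
    · · · ·
    · · · ·

Z-buffer (winner per pixel, '.' = empty):
  . . . .
  . . . .
  . 0 . .
  . 0 . 1
  . 0 0 .
  . . 0 0
  . . 0 .
  . . . .
  . . . .

Final: 0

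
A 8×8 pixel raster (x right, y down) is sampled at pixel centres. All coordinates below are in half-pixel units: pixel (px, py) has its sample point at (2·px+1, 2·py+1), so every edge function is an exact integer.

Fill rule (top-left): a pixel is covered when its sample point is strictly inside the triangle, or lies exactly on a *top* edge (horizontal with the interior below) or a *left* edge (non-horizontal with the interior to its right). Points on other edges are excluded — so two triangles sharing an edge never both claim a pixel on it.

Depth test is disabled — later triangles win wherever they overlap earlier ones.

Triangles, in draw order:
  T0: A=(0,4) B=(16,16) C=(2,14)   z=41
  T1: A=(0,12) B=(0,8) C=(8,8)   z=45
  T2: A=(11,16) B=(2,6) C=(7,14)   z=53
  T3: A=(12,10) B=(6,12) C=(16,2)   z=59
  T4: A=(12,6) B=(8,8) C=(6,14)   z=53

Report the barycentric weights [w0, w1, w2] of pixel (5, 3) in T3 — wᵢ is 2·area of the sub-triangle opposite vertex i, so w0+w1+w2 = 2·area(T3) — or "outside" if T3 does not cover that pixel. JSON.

T0:
  2·area = 136
  edge (0, 4)→(16, 16): d=(16,12) right/bottom  bias=-1
  edge (16, 16)→(2, 14): d=(-14,-2) top-left  bias=+0
  edge (2, 14)→(0, 4): d=(-2,-10) top-left  bias=+0
    (0,2)@(1, 5): e=[4,124,8] → █
    (1,2)@(3, 5): e=[-20,128,28] → ·
    (0,3)@(1, 7): e=[36,96,4] → █
    (1,3)@(3, 7): e=[12,100,24] → █
    (2,3)@(5, 7): e=[-12,104,44] → ·
    (0,4)@(1, 9): e=[68,68,0] → █  [on edge]
    (2,4)@(5, 9): e=[20,76,40] → █
    (3,4)@(7, 9): e=[-4,80,60] → ·
    (0,5)@(1, 11): e=[100,40,-4] → ·
    (1,5)@(3, 11): e=[76,44,16] → █
    (3,5)@(7, 11): e=[28,52,56] → █
    (4,5)@(9, 11): e=[4,56,76] → █
    (4,7)@(9, 15): e=[68,0,68] → █  [on edge]
  covered (18 px):
    · · · · · · · ·
    · · · · · · · ·
    █ · · · · · · ·
    █ █ · · · · · ·
    █ █ █ · · · · ·
    · █ █ █ █ · · ·
    · █ █ █ █ █ · ·
    · · · · █ █ █ ·
T1:
  2·area = 32
  edge (0, 12)→(0, 8): d=(0,-4) top-left  bias=+0
  edge (0, 8)→(8, 8): d=(8,0) top-left  bias=+0
  edge (8, 8)→(0, 12): d=(-8,4) right/bottom  bias=-1
    (0,4)@(1, 9): e=[4,8,20] → █
    (1,4)@(3, 9): e=[12,8,12] → █
    (2,4)@(5, 9): e=[20,8,4] → █
    (3,4)@(7, 9): e=[28,8,-4] → ·
    (0,5)@(1, 11): e=[4,24,4] → █
    (1,5)@(3, 11): e=[12,24,-4] → ·
    (2,5)@(5, 11): e=[20,24,-12] → ·
    (0,6)@(1, 13): e=[4,40,-12] → ·
  covered (4 px):
    · · · · · · · ·
    · · · · · · · ·
    · · · · · · · ·
    · · · · · · · ·
    █ █ █ · · · · ·
    █ · · · · · · ·
    · · · · · · · ·
    · · · · · · · ·
T2:
  2·area = 22  (B↔C swapped to make it positive)
  edge (11, 16)→(7, 14): d=(-4,-2) top-left  bias=+0
  edge (7, 14)→(2, 6): d=(-5,-8) top-left  bias=+0
  edge (2, 6)→(11, 16): d=(9,10) right/bottom  bias=-1
    (0,5)@(1, 11): e=[0,-33,55] → ·  [on edge]
    (2,6)@(5, 13): e=[0,-11,33] → ·  [on edge]
    (3,6)@(7, 13): e=[4,5,13] → █
    (4,6)@(9, 13): e=[8,21,-7] → ·
    (3,7)@(7, 15): e=[-4,-5,31] → ·
    (4,7)@(9, 15): e=[0,11,11] → █  [on edge]
    (5,7)@(11, 15): e=[4,27,-9] → ·
  covered (2 px):
    · · · · · · · ·
    · · · · · · · ·
    · · · · · · · ·
    · · · · · · · ·
    · · · · · · · ·
    · · · · · · · ·
    · · · █ · · · ·
    · · · · █ · · ·
T3:
  2·area = 40
  edge (12, 10)→(6, 12): d=(-6,2) right/bottom  bias=-1
  edge (6, 12)→(16, 2): d=(10,-10) top-left  bias=+0
  edge (16, 2)→(12, 10): d=(-4,8) right/bottom  bias=-1
    (7,1)@(15, 3): e=[36,0,4] → █  [on edge]
    (6,2)@(13, 5): e=[28,0,12] → █  [on edge]
    (7,2)@(15, 5): e=[24,20,-4] → ·
    (5,3)@(11, 7): e=[20,0,20] → █  [on edge]
    (7,3)@(15, 7): e=[12,40,-12] → ·
    (4,4)@(9, 9): e=[12,0,28] → █  [on edge]
    (6,4)@(13, 9): e=[4,40,-4] → ·
    (7,4)@(15, 9): e=[0,60,-20] → ·  [on edge]
    (3,5)@(7, 11): e=[4,0,36] → █  [on edge]
    (4,5)@(9, 11): e=[0,20,20] → ·  [on edge]
    (5,5)@(11, 11): e=[-4,40,4] → ·
    (1,6)@(3, 13): e=[0,-20,60] → ·  [on edge]
    (2,6)@(5, 13): e=[-4,0,44] → ·  [on edge]
    (1,7)@(3, 15): e=[-12,0,52] → ·  [on edge]
  covered (7 px):
    · · · · · · · ·
    · · · · · · · █
    · · · · · · █ ·
    · · · · · █ █ ·
    · · · · █ █ · ·
    · · · █ · · · ·
    · · · · · · · ·
    · · · · · · · ·
T4:
  2·area = 20  (B↔C swapped to make it positive)
  edge (12, 6)→(6, 14): d=(-6,8) right/bottom  bias=-1
  edge (6, 14)→(8, 8): d=(2,-6) top-left  bias=+0
  edge (8, 8)→(12, 6): d=(4,-2) top-left  bias=+0
    (4,2)@(9, 5): e=[30,0,-10] → ·  [on edge]
    (5,3)@(11, 7): e=[2,16,2] → █
    (6,3)@(13, 7): e=[-14,28,6] → ·
    (4,4)@(9, 9): e=[6,8,6] → █
    (5,4)@(11, 9): e=[-10,20,10] → ·
    (3,5)@(7, 11): e=[10,0,10] → █  [on edge]
    (4,5)@(9, 11): e=[-6,12,14] → ·
    (3,6)@(7, 13): e=[-2,4,18] → ·
  covered (3 px):
    · · · · · · · ·
    · · · · · · · ·
    · · · · · · · ·
    · · · · · █ · ·
    · · · · █ · · ·
    · · · █ · · · ·
    · · · · · · · ·
    · · · · · · · ·

Answer: [0,20,20]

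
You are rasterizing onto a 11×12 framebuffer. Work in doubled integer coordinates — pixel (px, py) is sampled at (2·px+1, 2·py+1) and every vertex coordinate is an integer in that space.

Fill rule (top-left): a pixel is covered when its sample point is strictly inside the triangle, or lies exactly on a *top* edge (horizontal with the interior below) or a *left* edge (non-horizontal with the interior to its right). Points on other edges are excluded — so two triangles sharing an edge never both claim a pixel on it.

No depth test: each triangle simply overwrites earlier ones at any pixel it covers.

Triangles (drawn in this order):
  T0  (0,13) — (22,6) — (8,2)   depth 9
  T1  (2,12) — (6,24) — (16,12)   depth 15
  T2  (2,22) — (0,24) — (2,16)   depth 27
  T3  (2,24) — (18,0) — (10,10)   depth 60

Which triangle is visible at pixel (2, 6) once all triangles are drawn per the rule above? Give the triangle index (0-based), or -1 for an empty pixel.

T0:
  2·area = 186  (B↔C swapped to make it positive)
  edge (0, 13)→(8, 2): d=(8,-11) top-left  bias=+0
  edge (8, 2)→(22, 6): d=(14,4) right/bottom  bias=-1
  edge (22, 6)→(0, 13): d=(-22,7) right/bottom  bias=-1
    (4,1)@(9, 3): e=[19,10,157] → X
    (5,1)@(11, 3): e=[41,2,143] → X
    (6,1)@(13, 3): e=[63,-6,129] → .
    (3,2)@(7, 5): e=[13,46,127] → X
    (6,2)@(13, 5): e=[79,22,85] → X
    (7,2)@(15, 5): e=[101,14,71] → X
    (8,2)@(17, 5): e=[123,6,57] → X
    (9,2)@(19, 5): e=[145,-2,43] → .
    (2,3)@(5, 7): e=[7,82,97] → X
    (9,3)@(19, 7): e=[161,26,-1] → .
    (1,4)@(3, 9): e=[1,118,67] → X
    (6,4)@(13, 9): e=[111,78,-3] → .
  covered (22 px):
    . . . . . . . . . . .
    . . . . X X . . . . .
    . . . X X X X X X . .
    . . X X X X X X X . .
    . X X X X X . . . . .
    . X X . . . . . . . .
    . . . . . . . . . . .
    . . . . . . . . . . .
    . . . . . . . . . . .
    . . . . . . . . . . .
    . . . . . . . . . . .
    . . . . . . . . . . .
T1:
  2·area = 168  (B↔C swapped to make it positive)
  edge (2, 12)→(16, 12): d=(14,0) top-left  bias=+0
  edge (16, 12)→(6, 24): d=(-10,12) right/bottom  bias=-1
  edge (6, 24)→(2, 12): d=(-4,-12) top-left  bias=+0
    (0,4)@(1, 9): e=[-42,210,0] → .  [on edge]
    (1,6)@(3, 13): e=[14,146,8] → X
    (2,6)@(5, 13): e=[14,122,32] → X
    (3,6)@(7, 13): e=[14,98,56] → X
    (4,6)@(9, 13): e=[14,74,80] → X
    (5,6)@(11, 13): e=[14,50,104] → X
    (6,6)@(13, 13): e=[14,26,128] → X
    (7,6)@(15, 13): e=[14,2,152] → X
    (8,6)@(17, 13): e=[14,-22,176] → .
    (1,7)@(3, 15): e=[42,126,0] → X  [on edge]
    (7,7)@(15, 15): e=[42,-18,144] → .
    (1,8)@(3, 17): e=[70,106,-8] → .
    (2,10)@(5, 21): e=[126,42,0] → X  [on edge]
  covered (22 px):
    . . . . . . . . . . .
    . . . . . . . . . . .
    . . . . . . . . . . .
    . . . . . . . . . . .
    . . . . . . . . . . .
    . . . . . . . . . . .
    . X X X X X X X . . .
    . X X X X X X . . . .
    . . X X X X . . . . .
    . . X X X . . . . . .
    . . X X . . . . . . .
    . . . . . . . . . . .
T2:
  2·area = 12
  edge (2, 22)→(0, 24): d=(-2,2) right/bottom  bias=-1
  edge (0, 24)→(2, 16): d=(2,-8) top-left  bias=+0
  edge (2, 16)→(2, 22): d=(0,6) right/bottom  bias=-1
    (10,1)@(21, 3): e=[0,126,-114] → .  [on edge]
    (9,2)@(19, 5): e=[0,114,-102] → .  [on edge]
    (8,3)@(17, 7): e=[0,102,-90] → .  [on edge]
    (7,4)@(15, 9): e=[0,90,-78] → .  [on edge]
    (6,5)@(13, 11): e=[0,78,-66] → .  [on edge]
    (5,6)@(11, 13): e=[0,66,-54] → .  [on edge]
    (4,7)@(9, 15): e=[0,54,-42] → .  [on edge]
    (3,8)@(7, 17): e=[0,42,-30] → .  [on edge]
    (2,9)@(5, 19): e=[0,30,-18] → .  [on edge]
    (0,10)@(1, 21): e=[4,2,6] → X
    (1,10)@(3, 21): e=[0,18,-6] → .  [on edge]
    (0,11)@(1, 23): e=[0,6,6] → .  [on edge]
  covered (1 px):
    . . . . . . . . . . .
    . . . . . . . . . . .
    . . . . . . . . . . .
    . . . . . . . . . . .
    . . . . . . . . . . .
    . . . . . . . . . . .
    . . . . . . . . . . .
    . . . . . . . . . . .
    . . . . . . . . . . .
    . . . . . . . . . . .
    X . . . . . . . . . .
    . . . . . . . . . . .
T3:
  2·area = 32  (B↔C swapped to make it positive)
  edge (2, 24)→(10, 10): d=(8,-14) top-left  bias=+0
  edge (10, 10)→(18, 0): d=(8,-10) top-left  bias=+0
  edge (18, 0)→(2, 24): d=(-16,24) right/bottom  bias=-1
    (6,3)@(13, 7): e=[18,6,8] → X
    (7,3)@(15, 7): e=[46,26,-40] → .
    (5,4)@(11, 9): e=[6,2,24] → X
    (6,4)@(13, 9): e=[34,22,-24] → .
    (5,5)@(11, 11): e=[22,18,-8] → .
    (4,6)@(9, 13): e=[10,14,8] → X
    (5,6)@(11, 13): e=[38,34,-40] → .
    (4,7)@(9, 15): e=[26,30,-24] → .
    (2,9)@(5, 19): e=[2,22,8] → X
    (3,9)@(7, 19): e=[30,42,-40] → .
    (2,10)@(5, 21): e=[18,38,-24] → .
  covered (4 px):
    . . . . . . . . . . .
    . . . . . . . . . . .
    . . . . . . . . . . .
    . . . . . . X . . . .
    . . . . . X . . . . .
    . . . . . . . . . . .
    . . . . X . . . . . .
    . . . . . . . . . . .
    . . . . . . . . . . .
    . . X . . . . . . . .
    . . . . . . . . . . .
    . . . . . . . . . . .

Z-buffer (winner per pixel, '.' = empty):
  . . . . . . . . . . .
  . . . . 0 0 . . . . .
  . . . 0 0 0 0 0 0 . .
  . . 0 0 0 0 3 0 0 . .
  . 0 0 0 0 3 . . . . .
  . 0 0 . . . . . . . .
  . 1 1 1 3 1 1 1 . . .
  . 1 1 1 1 1 1 . . . .
  . . 1 1 1 1 . . . . .
  . . 3 1 1 . . . . . .
  2 . 1 1 . . . . . . .
  . . . . . . . . . . .

Final: 1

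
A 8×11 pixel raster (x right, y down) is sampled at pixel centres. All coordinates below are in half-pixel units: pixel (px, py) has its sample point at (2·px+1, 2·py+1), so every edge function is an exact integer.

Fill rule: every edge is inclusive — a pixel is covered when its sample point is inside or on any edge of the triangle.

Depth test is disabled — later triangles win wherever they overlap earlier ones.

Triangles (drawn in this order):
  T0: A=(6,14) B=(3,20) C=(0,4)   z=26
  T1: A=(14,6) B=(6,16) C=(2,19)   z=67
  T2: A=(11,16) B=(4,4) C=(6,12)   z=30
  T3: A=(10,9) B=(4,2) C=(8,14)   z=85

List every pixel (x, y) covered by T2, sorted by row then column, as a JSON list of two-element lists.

T0:
  2·area = 66
  edge (6, 14)→(3, 20): d=(-3,6) inclusive
  edge (3, 20)→(0, 4): d=(-3,-16) inclusive
  edge (0, 4)→(6, 14): d=(6,10) inclusive
    (0,3)@(1, 7): e=[51,7,8] → #
    (1,3)@(3, 7): e=[39,39,-12] → ·
    (0,4)@(1, 9): e=[45,1,20] → #
    (1,4)@(3, 9): e=[33,33,0] → #  [on edge]
    (2,4)@(5, 9): e=[21,65,-20] → ·
    (0,5)@(1, 11): e=[39,-5,32] → ·
    (1,5)@(3, 11): e=[27,27,12] → #
    (2,5)@(5, 11): e=[15,59,-8] → ·
    (1,6)@(3, 13): e=[21,21,24] → #
    (2,6)@(5, 13): e=[9,53,4] → #
    (3,6)@(7, 13): e=[-3,85,-16] → ·
    (1,7)@(3, 15): e=[15,15,36] → #
    (4,9)@(9, 19): e=[-33,99,0] → ·  [on edge]
  covered (10 px):
    · · · · · · · ·
    · · · · · · · ·
    · · · · · · · ·
    # · · · · · · ·
    # # · · · · · ·
    · # · · · · · ·
    · # # · · · · ·
    · # # · · · · ·
    · # · · · · · ·
    · # · · · · · ·
    · · · · · · · ·
T1:
  2·area = 16
  edge (14, 6)→(6, 16): d=(-8,10) inclusive
  edge (6, 16)→(2, 19): d=(-4,3) inclusive
  edge (2, 19)→(14, 6): d=(12,-13) inclusive
  covered (0 px):
    · · · · · · · ·
    · · · · · · · ·
    · · · · · · · ·
    · · · · · · · ·
    · · · · · · · ·
    · · · · · · · ·
    · · · · · · · ·
    · · · · · · · ·
    · · · · · · · ·
    · · · · · · · ·
    · · · · · · · ·
T2:
  2·area = 32  (B↔C swapped to make it positive)
  edge (11, 16)→(6, 12): d=(-5,-4) inclusive
  edge (6, 12)→(4, 4): d=(-2,-8) inclusive
  edge (4, 4)→(11, 16): d=(7,12) inclusive
    (2,3)@(5, 7): e=[21,2,9] → #
    (3,3)@(7, 7): e=[29,18,-15] → ·
    (2,4)@(5, 9): e=[11,-2,23] → ·
    (3,5)@(7, 11): e=[9,10,13] → #
    (4,5)@(9, 11): e=[17,26,-11] → ·
    (3,6)@(7, 13): e=[-1,6,27] → ·
    (4,6)@(9, 13): e=[7,22,3] → #
    (5,6)@(11, 13): e=[15,38,-21] → ·
    (4,7)@(9, 15): e=[-3,18,17] → ·
  covered (3 px):
    · · · · · · · ·
    · · · · · · · ·
    · · · · · · · ·
    · · # · · · · ·
    · · · · · · · ·
    · · · # · · · ·
    · · · · # · · ·
    · · · · · · · ·
    · · · · · · · ·
    · · · · · · · ·
    · · · · · · · ·
T3:
  2·area = 44  (B↔C swapped to make it positive)
  edge (10, 9)→(8, 14): d=(-2,5) inclusive
  edge (8, 14)→(4, 2): d=(-4,-12) inclusive
  edge (4, 2)→(10, 9): d=(6,7) inclusive
    (2,2)@(5, 5): e=[33,0,11] → #  [on edge]
    (3,2)@(7, 5): e=[23,24,-3] → ·
    (2,3)@(5, 7): e=[29,-8,23] → ·
    (3,3)@(7, 7): e=[19,16,9] → #
    (4,3)@(9, 7): e=[9,40,-5] → ·
    (3,4)@(7, 9): e=[15,8,21] → #
    (4,4)@(9, 9): e=[5,32,7] → #
    (5,4)@(11, 9): e=[-5,56,-7] → ·
    (3,5)@(7, 11): e=[11,0,33] → #  [on edge]
    (5,5)@(11, 11): e=[-9,48,5] → ·
    (3,6)@(7, 13): e=[7,-8,45] → ·
    (4,6)@(9, 13): e=[-3,16,31] → ·
    (4,8)@(9, 17): e=[-11,0,55] → ·  [on edge]
  covered (6 px):
    · · · · · · · ·
    · · · · · · · ·
    · · # · · · · ·
    · · · # · · · ·
    · · · # # · · ·
    · · · # # · · ·
    · · · · · · · ·
    · · · · · · · ·
    · · · · · · · ·
    · · · · · · · ·
    · · · · · · · ·

Final: [[2,3],[3,5],[4,6]]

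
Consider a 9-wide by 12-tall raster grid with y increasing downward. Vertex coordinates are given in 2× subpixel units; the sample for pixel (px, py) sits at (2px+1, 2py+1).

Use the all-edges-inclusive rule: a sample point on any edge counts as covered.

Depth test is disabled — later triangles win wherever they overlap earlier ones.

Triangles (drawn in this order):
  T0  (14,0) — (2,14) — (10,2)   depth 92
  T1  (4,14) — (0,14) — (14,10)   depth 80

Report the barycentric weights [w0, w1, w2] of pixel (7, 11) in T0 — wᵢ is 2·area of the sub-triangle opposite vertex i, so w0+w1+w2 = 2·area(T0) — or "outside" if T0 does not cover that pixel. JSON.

T0:
  2·area = 32
  edge (14, 0)→(2, 14): d=(-12,14) inclusive
  edge (2, 14)→(10, 2): d=(8,-12) inclusive
  edge (10, 2)→(14, 0): d=(4,-2) inclusive
    (6,0)@(13, 1): e=[2,28,2] → #
    (7,0)@(15, 1): e=[-26,52,6] → ·
    (5,1)@(11, 3): e=[6,20,6] → #
    (6,1)@(13, 3): e=[-22,44,10] → ·
    (4,2)@(9, 5): e=[10,12,10] → #
    (5,2)@(11, 5): e=[-18,36,14] → ·
    (3,3)@(7, 7): e=[14,4,14] → #
    (4,3)@(9, 7): e=[-14,28,18] → ·
    (3,4)@(7, 9): e=[-10,20,22] → ·
  covered (4 px):
    · · · · · · # · ·
    · · · · · # · · ·
    · · · · # · · · ·
    · · · # · · · · ·
    · · · · · · · · ·
    · · · · · · · · ·
    · · · · · · · · ·
    · · · · · · · · ·
    · · · · · · · · ·
    · · · · · · · · ·
    · · · · · · · · ·
    · · · · · · · · ·
T1:
  2·area = 16
  edge (4, 14)→(0, 14): d=(-4,0) inclusive
  edge (0, 14)→(14, 10): d=(14,-4) inclusive
  edge (14, 10)→(4, 14): d=(-10,4) inclusive
    (5,5)@(11, 11): e=[12,2,2] → #
    (6,5)@(13, 11): e=[12,10,-6] → ·
    (2,6)@(5, 13): e=[4,6,6] → #
    (3,6)@(7, 13): e=[4,14,-2] → ·
    (5,6)@(11, 13): e=[4,30,-18] → ·
    (2,7)@(5, 15): e=[-4,34,-14] → ·
  covered (2 px):
    · · · · · · · · ·
    · · · · · · · · ·
    · · · · · · · · ·
    · · · · · · · · ·
    · · · · · · · · ·
    · · · · · # · · ·
    · · # · · · · · ·
    · · · · · · · · ·
    · · · · · · · · ·
    · · · · · · · · ·
    · · · · · · · · ·
    · · · · · · · · ·

Final: "outside"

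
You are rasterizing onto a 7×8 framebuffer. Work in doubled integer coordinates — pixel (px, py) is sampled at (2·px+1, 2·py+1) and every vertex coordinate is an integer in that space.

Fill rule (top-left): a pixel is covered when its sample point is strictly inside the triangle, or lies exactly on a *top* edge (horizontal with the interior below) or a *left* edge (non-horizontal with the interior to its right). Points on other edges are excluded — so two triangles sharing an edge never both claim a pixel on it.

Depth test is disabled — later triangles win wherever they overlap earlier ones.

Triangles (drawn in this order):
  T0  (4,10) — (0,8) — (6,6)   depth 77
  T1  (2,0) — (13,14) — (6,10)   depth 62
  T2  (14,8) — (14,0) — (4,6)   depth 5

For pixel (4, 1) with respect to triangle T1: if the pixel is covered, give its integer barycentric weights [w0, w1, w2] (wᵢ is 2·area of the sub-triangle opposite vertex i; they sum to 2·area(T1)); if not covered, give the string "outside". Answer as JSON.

T0:
  2·area = 20
  edge (4, 10)→(0, 8): d=(-4,-2) top-left  bias=+0
  edge (0, 8)→(6, 6): d=(6,-2) top-left  bias=+0
  edge (6, 6)→(4, 10): d=(-2,4) right/bottom  bias=-1
    (4,2)@(9, 5): e=[30,0,-10] → .  [on edge]
    (1,3)@(3, 7): e=[10,0,10] → X  [on edge]
    (2,3)@(5, 7): e=[14,4,2] → X
    (3,3)@(7, 7): e=[18,8,-6] → .
    (1,4)@(3, 9): e=[2,12,6] → X
    (2,4)@(5, 9): e=[6,16,-2] → .
    (1,5)@(3, 11): e=[-6,24,2] → .
  covered (3 px):
    . . . . . . .
    . . . . . . .
    . . . . . . .
    . X X . . . .
    . X . . . . .
    . . . . . . .
    . . . . . . .
    . . . . . . .
T1:
  2·area = 54
  edge (2, 0)→(13, 14): d=(11,14) right/bottom  bias=-1
  edge (13, 14)→(6, 10): d=(-7,-4) top-left  bias=+0
  edge (6, 10)→(2, 0): d=(-4,-10) top-left  bias=+0
    (2,2)@(5, 5): e=[13,31,10] → X
    (3,2)@(7, 5): e=[-15,39,30] → .
    (2,3)@(5, 7): e=[35,17,2] → X
    (3,3)@(7, 7): e=[7,25,22] → X
    (4,3)@(9, 7): e=[-21,33,42] → .
    (2,4)@(5, 9): e=[57,3,-6] → .
    (3,4)@(7, 9): e=[29,11,14] → X
    (4,4)@(9, 9): e=[1,19,34] → X
    (5,4)@(11, 9): e=[-27,27,54] → .
    (3,5)@(7, 11): e=[51,-3,6] → .
    (4,5)@(9, 11): e=[23,5,26] → X
    (5,5)@(11, 11): e=[-5,13,46] → .
  covered (6 px):
    . . . . . . .
    . . . . . . .
    . . X . . . .
    . . X X . . .
    . . . X X . .
    . . . . X . .
    . . . . . . .
    . . . . . . .
T2:
  2·area = 80  (B↔C swapped to make it positive)
  edge (14, 8)→(4, 6): d=(-10,-2) top-left  bias=+0
  edge (4, 6)→(14, 0): d=(10,-6) top-left  bias=+0
  edge (14, 0)→(14, 8): d=(0,8) right/bottom  bias=-1
    (6,0)@(13, 1): e=[68,4,8] → X
    (4,1)@(9, 3): e=[40,0,40] → X  [on edge]
    (5,1)@(11, 3): e=[44,12,24] → X
    (3,2)@(7, 5): e=[16,8,56] → X
    (3,3)@(7, 7): e=[-4,28,56] → .
    (4,3)@(9, 7): e=[0,40,40] → X  [on edge]
    (4,4)@(9, 9): e=[-20,60,40] → .
    (5,4)@(11, 9): e=[-16,72,24] → .
    (6,4)@(13, 9): e=[-12,84,8] → .
  covered (11 px):
    . . . . . . X
    . . . . X X X
    . . . X X X X
    . . . . X X X
    . . . . . . .
    . . . . . . .
    . . . . . . .
    . . . . . . .

Result: "outside"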